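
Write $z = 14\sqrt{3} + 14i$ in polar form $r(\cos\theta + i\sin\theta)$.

r = |z| = sqrt(a^2 + b^2) = sqrt((14*sqrt(3))^2 + (14)^2) = sqrt(588 + 196) = sqrt(784) = 28
θ = arctan(b/a) = arctan(14/24.2487) (quadrant-adjusted) = 30°
z = 28(cos 30° + i sin 30°)


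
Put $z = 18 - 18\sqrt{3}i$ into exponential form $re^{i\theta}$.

r = |z| = sqrt((18)^2 + (-18*sqrt(3))^2) = sqrt(324 + 972) = sqrt(1296) = 36
θ = arctan(b/a) = arctan(-31.1769/18) (quadrant-adjusted) = -60° = -π/3
z = 36e^(-i*π/3)


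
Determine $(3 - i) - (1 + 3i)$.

(3 - 1) + (-1 - 3)i = 2 - 4i


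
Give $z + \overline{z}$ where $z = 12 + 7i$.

z + conjugate(z) = (a + bi) + (a - bi) = 2a
= 2 * 12 = 24


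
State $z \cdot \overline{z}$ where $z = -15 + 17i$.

z * conjugate(z) = |z|^2 = a^2 + b^2
= (-15)^2 + 17^2 = 514


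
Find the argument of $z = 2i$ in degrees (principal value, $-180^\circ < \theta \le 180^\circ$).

a = 0 and b > 0, so z lies on the positive imaginary axis: θ = 90°


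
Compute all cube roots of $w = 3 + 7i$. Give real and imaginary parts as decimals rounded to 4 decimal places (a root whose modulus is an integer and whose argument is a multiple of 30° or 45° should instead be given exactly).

|w| = sqrt(58) ≈ 7.615773, arg(w) ≈ 66.801409°
Root modulus = sqrt(58)^(1/3) ≈ 1.967454
Root arguments: θ_k = (arg(w) + 360°k)/3 for k = 0, 1, ..., 2
Compute each root as (root modulus)(cos θ_k + i sin θ_k) using full-precision intermediates, then round to 4 decimal places.
Roots: 1.8207 + 0.7455i, -1.5560 + 1.2040i, -0.2647 - 1.9496i


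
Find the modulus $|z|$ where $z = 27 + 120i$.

|z| = sqrt(a^2 + b^2) = sqrt(27^2 + 120^2) = sqrt(15129) = 123


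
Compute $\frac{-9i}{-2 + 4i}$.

Multiply numerator and denominator by conjugate (-2 - 4i):
= (-9i)(-2 - 4i) / ((-2)^2 + 4^2)
= (-36 + 18i) / 20
Divide through by 2: (-18 + 9i) / 10
= -9/5 + (9/10)i


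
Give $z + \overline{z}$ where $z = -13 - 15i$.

z + conjugate(z) = (a + bi) + (a - bi) = 2a
= 2 * (-13) = -26


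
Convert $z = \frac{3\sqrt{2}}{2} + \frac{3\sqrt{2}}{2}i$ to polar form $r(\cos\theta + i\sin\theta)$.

r = |z| = sqrt(a^2 + b^2) = sqrt((3*sqrt(2)/2)^2 + (3*sqrt(2)/2)^2) = sqrt(9/2 + 9/2) = sqrt(9) = 3
θ = arctan(b/a) = arctan(2.1213/2.1213) (quadrant-adjusted) = 45°
z = 3(cos 45° + i sin 45°)


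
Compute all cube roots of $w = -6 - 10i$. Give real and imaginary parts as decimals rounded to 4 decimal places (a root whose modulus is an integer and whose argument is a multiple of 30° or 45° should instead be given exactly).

|w| = sqrt(136) ≈ 11.661904, arg(w) ≈ 239.036243°
Root modulus = sqrt(136)^(1/3) ≈ 2.267722
Root arguments: θ_k = (arg(w) + 360°k)/3 for k = 0, 1, ..., 2
Compute each root as (root modulus)(cos θ_k + i sin θ_k) using full-precision intermediates, then round to 4 decimal places.
Roots: 0.4063 + 2.2310i, -2.1353 - 0.7636i, 1.7290 - 1.4674i


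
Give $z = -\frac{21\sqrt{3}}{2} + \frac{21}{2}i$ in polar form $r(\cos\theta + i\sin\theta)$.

r = |z| = sqrt(a^2 + b^2) = sqrt((-21*sqrt(3)/2)^2 + (21/2)^2) = sqrt(1323/4 + 441/4) = sqrt(441) = 21
θ = arctan(b/a) = arctan(10.5/-18.1865) (quadrant-adjusted) = 150°
z = 21(cos 150° + i sin 150°)


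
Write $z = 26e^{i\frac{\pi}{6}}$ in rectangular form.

a = r cos θ = 26 * sqrt(3)/2 = 13*sqrt(3)
b = r sin θ = 26 * 1/2 = 13
z = 13*sqrt(3) + 13i


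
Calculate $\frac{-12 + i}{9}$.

Divisor is real, so divide each part by 9:
= -4/3 + (1/9)i


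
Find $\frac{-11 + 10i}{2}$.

Divisor is real, so divide each part by 2:
= -11/2 + 5i


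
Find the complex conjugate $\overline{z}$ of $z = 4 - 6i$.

If z = a + bi, then conjugate(z) = a - bi
conjugate(4 - 6i) = 4 + 6i


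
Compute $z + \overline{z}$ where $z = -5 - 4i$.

z + conjugate(z) = (a + bi) + (a - bi) = 2a
= 2 * (-5) = -10


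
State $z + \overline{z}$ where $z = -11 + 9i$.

z + conjugate(z) = (a + bi) + (a - bi) = 2a
= 2 * (-11) = -22


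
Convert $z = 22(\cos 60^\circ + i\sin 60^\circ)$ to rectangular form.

a = r cos θ = 22 * 1/2 = 11
b = r sin θ = 22 * sqrt(3)/2 = 11*sqrt(3)
z = 11 + 11*sqrt(3)i


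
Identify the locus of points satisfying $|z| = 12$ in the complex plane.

|z| = 12 means sqrt(x^2 + y^2) = 12
This is a circle of radius 12 centered at the origin


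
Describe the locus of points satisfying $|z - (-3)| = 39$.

|z - z0| = r describes a circle centered at z0 with radius r
Here z0 = -3 and r = 39
Locus: Circle centered at (-3, 0) with radius 39


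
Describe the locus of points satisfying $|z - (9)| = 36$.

|z - z0| = r describes a circle centered at z0 with radius r
Here z0 = 9 and r = 36
Locus: Circle centered at (9, 0) with radius 36


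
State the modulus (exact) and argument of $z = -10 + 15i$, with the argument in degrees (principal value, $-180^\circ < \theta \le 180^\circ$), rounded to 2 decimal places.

|z| = sqrt((-10)^2 + 15^2) = sqrt(325)
arg(z) = arctan(b/a) = arctan(15/-10) (quadrant-adjusted) = 123.69°


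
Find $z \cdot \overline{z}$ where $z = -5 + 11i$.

z * conjugate(z) = |z|^2 = a^2 + b^2
= (-5)^2 + 11^2 = 146


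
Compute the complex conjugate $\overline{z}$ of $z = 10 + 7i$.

If z = a + bi, then conjugate(z) = a - bi
conjugate(10 + 7i) = 10 - 7i


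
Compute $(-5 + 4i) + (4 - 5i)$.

(-5 + 4) + (4 + (-5))i = -1 - i


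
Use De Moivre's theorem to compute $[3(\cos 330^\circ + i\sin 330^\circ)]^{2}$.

By De Moivre: z^n = r^n(cos(nθ) + i sin(nθ))
= 3^2(cos(2*330°) + i sin(2*330°))
= 9(cos 300° + i sin 300°)
= 9/2 - (9*sqrt(3)/2)i


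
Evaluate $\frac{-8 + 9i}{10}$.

Divisor is real, so divide each part by 10:
= -4/5 + (9/10)i


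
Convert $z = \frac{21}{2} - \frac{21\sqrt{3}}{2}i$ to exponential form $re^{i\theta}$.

r = |z| = sqrt((21/2)^2 + (-21*sqrt(3)/2)^2) = sqrt(441/4 + 1323/4) = sqrt(441) = 21
θ = arctan(b/a) = arctan(-18.1865/10.5) (quadrant-adjusted) = -60° = -π/3
z = 21e^(-i*π/3)


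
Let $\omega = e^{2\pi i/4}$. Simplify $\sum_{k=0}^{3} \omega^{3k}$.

Let ζ = ω^3 = e^(2πi·3/4). Since 4 ∤ 3, ζ ≠ 1.
Sum = Σ_{k=0}^{3} ζ^k = (ζ^4 - 1)/(ζ - 1) = (ω^{3·4} - 1)/(ζ - 1) = (1 - 1)/(ζ - 1) = 0


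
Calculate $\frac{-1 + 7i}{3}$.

Divisor is real, so divide each part by 3:
= -1/3 + (7/3)i


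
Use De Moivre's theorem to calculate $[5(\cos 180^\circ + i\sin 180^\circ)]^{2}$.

By De Moivre: z^n = r^n(cos(nθ) + i sin(nθ))
= 5^2(cos(2*180°) + i sin(2*180°))
= 25(cos 0° + i sin 0°)
= 25


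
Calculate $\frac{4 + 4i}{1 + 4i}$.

Multiply numerator and denominator by conjugate (1 - 4i):
= (4 + 4i)(1 - 4i) / (1^2 + 4^2)
= (20 - 12i) / 17
= 20/17 - (12/17)i


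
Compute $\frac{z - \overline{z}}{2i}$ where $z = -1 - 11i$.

z - conjugate(z) = 2bi
(z - conjugate(z))/(2i) = 2bi/(2i) = b = -11


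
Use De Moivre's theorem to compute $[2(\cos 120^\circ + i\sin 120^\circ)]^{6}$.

By De Moivre: z^n = r^n(cos(nθ) + i sin(nθ))
= 2^6(cos(6*120°) + i sin(6*120°))
= 64(cos 0° + i sin 0°)
= 64


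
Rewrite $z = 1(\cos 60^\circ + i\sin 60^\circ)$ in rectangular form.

a = r cos θ = 1 * 1/2 = 1/2
b = r sin θ = 1 * sqrt(3)/2 = sqrt(3)/2
z = 1/2 + (sqrt(3)/2)i


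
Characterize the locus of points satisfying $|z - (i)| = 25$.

|z - z0| = r describes a circle centered at z0 with radius r
Here z0 = i and r = 25
Locus: Circle centered at (0, 1) with radius 25


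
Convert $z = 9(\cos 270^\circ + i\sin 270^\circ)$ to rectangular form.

a = r cos θ = 9 * 0 = 0
b = r sin θ = 9 * -1 = -9
z = -9i


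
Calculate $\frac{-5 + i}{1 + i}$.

Multiply numerator and denominator by conjugate (1 - i):
= (-5 + i)(1 - i) / (1^2 + 1^2)
= (-4 + 6i) / 2
= -2 + 3i


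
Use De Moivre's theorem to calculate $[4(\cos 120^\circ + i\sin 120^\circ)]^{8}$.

By De Moivre: z^n = r^n(cos(nθ) + i sin(nθ))
= 4^8(cos(8*120°) + i sin(8*120°))
= 65536(cos 240° + i sin 240°)
= -32768 - 32768*sqrt(3)i


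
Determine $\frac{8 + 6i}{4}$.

Divisor is real, so divide each part by 4:
= 2 + (3/2)i


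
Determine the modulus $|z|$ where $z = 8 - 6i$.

|z| = sqrt(a^2 + b^2) = sqrt(8^2 + (-6)^2) = sqrt(100) = 10


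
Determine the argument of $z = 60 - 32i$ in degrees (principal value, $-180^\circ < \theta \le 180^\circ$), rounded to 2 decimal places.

θ = arctan(b/a) = arctan(-32/60) (quadrant-adjusted) = -28.07°


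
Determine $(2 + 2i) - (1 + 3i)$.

(2 - 1) + (2 - 3)i = 1 - i


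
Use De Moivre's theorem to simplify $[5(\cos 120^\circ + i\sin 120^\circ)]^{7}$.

By De Moivre: z^n = r^n(cos(nθ) + i sin(nθ))
= 5^7(cos(7*120°) + i sin(7*120°))
= 78125(cos 120° + i sin 120°)
= -78125/2 + (78125*sqrt(3)/2)i


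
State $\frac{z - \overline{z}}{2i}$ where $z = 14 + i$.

z - conjugate(z) = 2bi
(z - conjugate(z))/(2i) = 2bi/(2i) = b = 1


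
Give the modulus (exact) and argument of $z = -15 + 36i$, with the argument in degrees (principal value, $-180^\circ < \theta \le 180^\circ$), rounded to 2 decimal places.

|z| = sqrt((-15)^2 + 36^2) = 39
arg(z) = arctan(b/a) = arctan(36/-15) (quadrant-adjusted) = 112.62°


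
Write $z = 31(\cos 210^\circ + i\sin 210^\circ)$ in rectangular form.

a = r cos θ = 31 * -sqrt(3)/2 = -31*sqrt(3)/2
b = r sin θ = 31 * -1/2 = -31/2
z = -31*sqrt(3)/2 - (31/2)i


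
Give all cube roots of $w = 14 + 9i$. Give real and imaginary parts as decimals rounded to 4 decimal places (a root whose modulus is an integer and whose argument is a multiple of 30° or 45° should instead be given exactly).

|w| = sqrt(277) ≈ 16.643317, arg(w) ≈ 32.735226°
Root modulus = sqrt(277)^(1/3) ≈ 2.553171
Root arguments: θ_k = (arg(w) + 360°k)/3 for k = 0, 1, ..., 2
Compute each root as (root modulus)(cos θ_k + i sin θ_k) using full-precision intermediates, then round to 4 decimal places.
Roots: 2.5070 + 0.4833i, -1.6721 + 1.9295i, -0.8349 - 2.4128i


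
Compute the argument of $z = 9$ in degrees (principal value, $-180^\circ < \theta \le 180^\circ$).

b = 0 and a > 0, so z lies on the positive real axis: θ = 0°


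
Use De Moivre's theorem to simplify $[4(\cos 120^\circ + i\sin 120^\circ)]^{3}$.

By De Moivre: z^n = r^n(cos(nθ) + i sin(nθ))
= 4^3(cos(3*120°) + i sin(3*120°))
= 64(cos 0° + i sin 0°)
= 64


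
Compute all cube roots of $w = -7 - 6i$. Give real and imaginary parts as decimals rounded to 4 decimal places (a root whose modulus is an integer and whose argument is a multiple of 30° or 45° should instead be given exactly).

|w| = sqrt(85) ≈ 9.219544, arg(w) ≈ 220.601295°
Root modulus = sqrt(85)^(1/3) ≈ 2.096862
Root arguments: θ_k = (arg(w) + 360°k)/3 for k = 0, 1, ..., 2
Compute each root as (root modulus)(cos θ_k + i sin θ_k) using full-precision intermediates, then round to 4 decimal places.
Roots: 0.5944 + 2.0109i, -2.0386 - 0.4907i, 1.4443 - 1.5202i


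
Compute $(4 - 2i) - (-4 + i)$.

(4 - (-4)) + (-2 - 1)i = 8 - 3i


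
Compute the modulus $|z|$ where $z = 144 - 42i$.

|z| = sqrt(a^2 + b^2) = sqrt(144^2 + (-42)^2) = sqrt(22500) = 150


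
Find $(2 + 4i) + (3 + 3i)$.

(2 + 3) + (4 + 3)i = 5 + 7i


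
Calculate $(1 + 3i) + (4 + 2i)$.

(1 + 4) + (3 + 2)i = 5 + 5i


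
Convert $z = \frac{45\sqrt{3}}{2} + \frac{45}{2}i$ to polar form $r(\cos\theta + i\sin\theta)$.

r = |z| = sqrt(a^2 + b^2) = sqrt((45*sqrt(3)/2)^2 + (45/2)^2) = sqrt(6075/4 + 2025/4) = sqrt(2025) = 45
θ = arctan(b/a) = arctan(22.5/38.9711) (quadrant-adjusted) = 30°
z = 45(cos 30° + i sin 30°)


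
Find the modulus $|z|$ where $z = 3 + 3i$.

|z| = sqrt(a^2 + b^2) = sqrt(3^2 + 3^2) = sqrt(18) = sqrt(18)


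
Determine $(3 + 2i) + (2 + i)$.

(3 + 2) + (2 + 1)i = 5 + 3i


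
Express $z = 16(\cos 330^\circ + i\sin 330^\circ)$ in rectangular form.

a = r cos θ = 16 * sqrt(3)/2 = 8*sqrt(3)
b = r sin θ = 16 * -1/2 = -8
z = 8*sqrt(3) - 8i


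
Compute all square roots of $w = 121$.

|w| = 121, arg(w) = 0°
Root modulus = 121^(1/2) = 11
Root arguments: θ_k = (0° + 360°k)/2 for k = 0, 1, ..., 1
Roots: 11, -11


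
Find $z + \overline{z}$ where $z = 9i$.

z + conjugate(z) = (a + bi) + (a - bi) = 2a
= 2 * 0 = 0


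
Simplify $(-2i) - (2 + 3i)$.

(0 - 2) + (-2 - 3)i = -2 - 5i


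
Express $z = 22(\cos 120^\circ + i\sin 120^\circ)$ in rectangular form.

a = r cos θ = 22 * -1/2 = -11
b = r sin θ = 22 * sqrt(3)/2 = 11*sqrt(3)
z = -11 + 11*sqrt(3)i


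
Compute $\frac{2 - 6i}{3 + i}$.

Multiply numerator and denominator by conjugate (3 - i):
= (2 - 6i)(3 - i) / (3^2 + 1^2)
= (-20i) / 10
= -2i


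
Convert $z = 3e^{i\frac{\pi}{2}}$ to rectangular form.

a = r cos θ = 3 * 0 = 0
b = r sin θ = 3 * 1 = 3
z = 3i


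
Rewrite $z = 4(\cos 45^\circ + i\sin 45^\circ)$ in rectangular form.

a = r cos θ = 4 * sqrt(2)/2 = 2*sqrt(2)
b = r sin θ = 4 * sqrt(2)/2 = 2*sqrt(2)
z = 2*sqrt(2) + 2*sqrt(2)i


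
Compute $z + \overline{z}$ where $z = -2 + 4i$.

z + conjugate(z) = (a + bi) + (a - bi) = 2a
= 2 * (-2) = -4


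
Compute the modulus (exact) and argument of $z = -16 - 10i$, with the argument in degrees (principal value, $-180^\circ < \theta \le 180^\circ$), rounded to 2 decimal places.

|z| = sqrt((-16)^2 + (-10)^2) = sqrt(356)
arg(z) = arctan(b/a) = arctan(-10/-16) (quadrant-adjusted) = -147.99°


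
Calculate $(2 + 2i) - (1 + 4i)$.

(2 - 1) + (2 - 4)i = 1 - 2i


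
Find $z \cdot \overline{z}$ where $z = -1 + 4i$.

z * conjugate(z) = |z|^2 = a^2 + b^2
= (-1)^2 + 4^2 = 17


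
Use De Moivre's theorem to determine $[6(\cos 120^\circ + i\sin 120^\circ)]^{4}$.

By De Moivre: z^n = r^n(cos(nθ) + i sin(nθ))
= 6^4(cos(4*120°) + i sin(4*120°))
= 1296(cos 120° + i sin 120°)
= -648 + 648*sqrt(3)i


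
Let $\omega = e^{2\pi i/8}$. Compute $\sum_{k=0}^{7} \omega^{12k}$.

Let ζ = ω^12 = e^(2πi·12/8). Since 8 ∤ 12, ζ ≠ 1.
Sum = Σ_{k=0}^{7} ζ^k = (ζ^8 - 1)/(ζ - 1) = (ω^{12·8} - 1)/(ζ - 1) = (1 - 1)/(ζ - 1) = 0


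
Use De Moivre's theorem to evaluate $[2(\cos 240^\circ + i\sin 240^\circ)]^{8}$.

By De Moivre: z^n = r^n(cos(nθ) + i sin(nθ))
= 2^8(cos(8*240°) + i sin(8*240°))
= 256(cos 120° + i sin 120°)
= -128 + 128*sqrt(3)i


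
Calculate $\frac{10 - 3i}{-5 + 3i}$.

Multiply numerator and denominator by conjugate (-5 - 3i):
= (10 - 3i)(-5 - 3i) / ((-5)^2 + 3^2)
= (-59 - 15i) / 34
= -59/34 - (15/34)i


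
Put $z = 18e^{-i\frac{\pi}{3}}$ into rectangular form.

a = r cos θ = 18 * 1/2 = 9
b = r sin θ = 18 * -sqrt(3)/2 = -9*sqrt(3)
z = 9 - 9*sqrt(3)i


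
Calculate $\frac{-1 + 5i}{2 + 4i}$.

Multiply numerator and denominator by conjugate (2 - 4i):
= (-1 + 5i)(2 - 4i) / (2^2 + 4^2)
= (18 + 14i) / 20
Divide through by 2: (9 + 7i) / 10
= 9/10 + (7/10)i


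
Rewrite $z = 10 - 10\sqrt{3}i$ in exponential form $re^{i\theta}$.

r = |z| = sqrt((10)^2 + (-10*sqrt(3))^2) = sqrt(100 + 300) = sqrt(400) = 20
θ = arctan(b/a) = arctan(-17.3205/10) (quadrant-adjusted) = -60° = -π/3
z = 20e^(-i*π/3)


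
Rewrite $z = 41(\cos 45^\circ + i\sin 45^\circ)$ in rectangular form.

a = r cos θ = 41 * sqrt(2)/2 = 41*sqrt(2)/2
b = r sin θ = 41 * sqrt(2)/2 = 41*sqrt(2)/2
z = 41*sqrt(2)/2 + (41*sqrt(2)/2)i


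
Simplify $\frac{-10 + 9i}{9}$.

Divisor is real, so divide each part by 9:
= -10/9 + i


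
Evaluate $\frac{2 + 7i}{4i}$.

Multiply numerator and denominator by conjugate (-4i):
= (2 + 7i)(-4i) / (0^2 + 4^2)
= (28 - 8i) / 16
Divide through by 4: (7 - 2i) / 4
= 7/4 - (1/2)i


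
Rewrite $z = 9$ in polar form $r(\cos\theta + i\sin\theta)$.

r = |z| = sqrt(a^2 + b^2) = sqrt((9)^2 + (0)^2) = sqrt(81 + 0) = sqrt(81) = 9
b = 0 and a > 0, so z lies on the positive real axis: θ = 0°
z = 9(cos 0° + i sin 0°)


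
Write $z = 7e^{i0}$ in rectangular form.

a = r cos θ = 7 * 1 = 7
b = r sin θ = 7 * 0 = 0
z = 7


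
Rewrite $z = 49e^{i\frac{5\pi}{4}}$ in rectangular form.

a = r cos θ = 49 * -sqrt(2)/2 = -49*sqrt(2)/2
b = r sin θ = 49 * -sqrt(2)/2 = -49*sqrt(2)/2
z = -49*sqrt(2)/2 - (49*sqrt(2)/2)i


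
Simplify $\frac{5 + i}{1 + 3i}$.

Multiply numerator and denominator by conjugate (1 - 3i):
= (5 + i)(1 - 3i) / (1^2 + 3^2)
= (8 - 14i) / 10
Divide through by 2: (4 - 7i) / 5
= 4/5 - (7/5)i


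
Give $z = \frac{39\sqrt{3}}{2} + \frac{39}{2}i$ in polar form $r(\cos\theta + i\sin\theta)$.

r = |z| = sqrt(a^2 + b^2) = sqrt((39*sqrt(3)/2)^2 + (39/2)^2) = sqrt(4563/4 + 1521/4) = sqrt(1521) = 39
θ = arctan(b/a) = arctan(19.5/33.775) (quadrant-adjusted) = 30°
z = 39(cos 30° + i sin 30°)


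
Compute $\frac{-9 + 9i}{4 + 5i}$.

Multiply numerator and denominator by conjugate (4 - 5i):
= (-9 + 9i)(4 - 5i) / (4^2 + 5^2)
= (9 + 81i) / 41
= 9/41 + (81/41)i


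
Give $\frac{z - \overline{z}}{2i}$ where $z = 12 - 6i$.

z - conjugate(z) = 2bi
(z - conjugate(z))/(2i) = 2bi/(2i) = b = -6


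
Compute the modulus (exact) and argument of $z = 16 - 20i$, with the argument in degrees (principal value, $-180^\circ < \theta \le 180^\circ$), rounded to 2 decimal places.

|z| = sqrt(16^2 + (-20)^2) = sqrt(656)
arg(z) = arctan(b/a) = arctan(-20/16) (quadrant-adjusted) = -51.34°


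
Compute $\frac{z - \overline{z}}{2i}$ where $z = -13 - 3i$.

z - conjugate(z) = 2bi
(z - conjugate(z))/(2i) = 2bi/(2i) = b = -3


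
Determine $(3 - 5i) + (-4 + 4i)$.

(3 + (-4)) + (-5 + 4)i = -1 - i


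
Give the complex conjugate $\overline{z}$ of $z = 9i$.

If z = a + bi, then conjugate(z) = a - bi
conjugate(9i) = -9i


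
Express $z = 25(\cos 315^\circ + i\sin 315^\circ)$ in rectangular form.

a = r cos θ = 25 * sqrt(2)/2 = 25*sqrt(2)/2
b = r sin θ = 25 * -sqrt(2)/2 = -25*sqrt(2)/2
z = 25*sqrt(2)/2 - (25*sqrt(2)/2)i


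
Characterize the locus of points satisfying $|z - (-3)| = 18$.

|z - z0| = r describes a circle centered at z0 with radius r
Here z0 = -3 and r = 18
Locus: Circle centered at (-3, 0) with radius 18


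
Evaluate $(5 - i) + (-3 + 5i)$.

(5 + (-3)) + (-1 + 5)i = 2 + 4i


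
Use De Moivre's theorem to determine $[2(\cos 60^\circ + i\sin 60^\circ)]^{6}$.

By De Moivre: z^n = r^n(cos(nθ) + i sin(nθ))
= 2^6(cos(6*60°) + i sin(6*60°))
= 64(cos 0° + i sin 0°)
= 64


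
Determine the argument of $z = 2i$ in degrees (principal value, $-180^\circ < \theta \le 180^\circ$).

a = 0 and b > 0, so z lies on the positive imaginary axis: θ = 90°


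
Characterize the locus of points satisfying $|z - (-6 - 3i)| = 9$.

|z - z0| = r describes a circle centered at z0 with radius r
Here z0 = -6 - 3i and r = 9
Locus: Circle centered at (-6, -3) with radius 9


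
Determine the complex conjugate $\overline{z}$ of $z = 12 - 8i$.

If z = a + bi, then conjugate(z) = a - bi
conjugate(12 - 8i) = 12 + 8i


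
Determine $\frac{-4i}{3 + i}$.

Multiply numerator and denominator by conjugate (3 - i):
= (-4i)(3 - i) / (3^2 + 1^2)
= (-4 - 12i) / 10
Divide through by 2: (-2 - 6i) / 5
= -2/5 - (6/5)i


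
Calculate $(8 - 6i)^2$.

(a + bi)^2 = a^2 - b^2 + 2abi
= 8^2 - (-6)^2 + 2*8*(-6)i
= 28 - 96i


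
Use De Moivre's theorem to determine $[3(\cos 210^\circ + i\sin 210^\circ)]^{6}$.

By De Moivre: z^n = r^n(cos(nθ) + i sin(nθ))
= 3^6(cos(6*210°) + i sin(6*210°))
= 729(cos 180° + i sin 180°)
= -729


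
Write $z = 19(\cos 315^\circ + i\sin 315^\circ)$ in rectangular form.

a = r cos θ = 19 * sqrt(2)/2 = 19*sqrt(2)/2
b = r sin θ = 19 * -sqrt(2)/2 = -19*sqrt(2)/2
z = 19*sqrt(2)/2 - (19*sqrt(2)/2)i


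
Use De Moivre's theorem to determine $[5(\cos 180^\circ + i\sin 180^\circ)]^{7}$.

By De Moivre: z^n = r^n(cos(nθ) + i sin(nθ))
= 5^7(cos(7*180°) + i sin(7*180°))
= 78125(cos 180° + i sin 180°)
= -78125


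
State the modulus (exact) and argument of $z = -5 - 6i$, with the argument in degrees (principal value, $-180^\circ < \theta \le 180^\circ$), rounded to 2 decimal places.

|z| = sqrt((-5)^2 + (-6)^2) = sqrt(61)
arg(z) = arctan(b/a) = arctan(-6/-5) (quadrant-adjusted) = -129.81°


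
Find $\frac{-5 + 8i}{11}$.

Divisor is real, so divide each part by 11:
= -5/11 + (8/11)i


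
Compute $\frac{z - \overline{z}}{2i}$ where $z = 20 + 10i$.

z - conjugate(z) = 2bi
(z - conjugate(z))/(2i) = 2bi/(2i) = b = 10


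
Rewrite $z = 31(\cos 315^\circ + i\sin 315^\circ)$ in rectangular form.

a = r cos θ = 31 * sqrt(2)/2 = 31*sqrt(2)/2
b = r sin θ = 31 * -sqrt(2)/2 = -31*sqrt(2)/2
z = 31*sqrt(2)/2 - (31*sqrt(2)/2)i


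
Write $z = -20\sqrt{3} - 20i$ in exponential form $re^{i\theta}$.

r = |z| = sqrt((-20*sqrt(3))^2 + (-20)^2) = sqrt(1200 + 400) = sqrt(1600) = 40
θ = arctan(b/a) = arctan(-20/-34.641) (quadrant-adjusted) = 210° = 7π/6
z = 40e^(i*7π/6)


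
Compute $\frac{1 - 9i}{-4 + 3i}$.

Multiply numerator and denominator by conjugate (-4 - 3i):
= (1 - 9i)(-4 - 3i) / ((-4)^2 + 3^2)
= (-31 + 33i) / 25
= -31/25 + (33/25)i


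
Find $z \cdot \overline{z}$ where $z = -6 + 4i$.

z * conjugate(z) = |z|^2 = a^2 + b^2
= (-6)^2 + 4^2 = 52


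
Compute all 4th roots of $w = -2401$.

|w| = 2401, arg(w) = 180°
Root modulus = 2401^(1/4) = 7
Root arguments: θ_k = (180° + 360°k)/4 for k = 0, 1, ..., 3
Roots: 7*sqrt(2)/2 + (7*sqrt(2)/2)i, -7*sqrt(2)/2 + (7*sqrt(2)/2)i, -7*sqrt(2)/2 - (7*sqrt(2)/2)i, 7*sqrt(2)/2 - (7*sqrt(2)/2)i


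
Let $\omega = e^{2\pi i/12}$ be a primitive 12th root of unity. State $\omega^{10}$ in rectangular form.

ω^10 = e^(2πi·10/12) = e^(i·5π/3)
= cos(5π/3) + i sin(5π/3)
= 1/2 - (sqrt(3)/2)i


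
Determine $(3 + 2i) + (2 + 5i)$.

(3 + 2) + (2 + 5)i = 5 + 7i


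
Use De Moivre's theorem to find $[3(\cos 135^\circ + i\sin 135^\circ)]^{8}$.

By De Moivre: z^n = r^n(cos(nθ) + i sin(nθ))
= 3^8(cos(8*135°) + i sin(8*135°))
= 6561(cos 0° + i sin 0°)
= 6561


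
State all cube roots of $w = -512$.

|w| = 512, arg(w) = 180°
Root modulus = 512^(1/3) = 8
Root arguments: θ_k = (180° + 360°k)/3 for k = 0, 1, ..., 2
Roots: 4 + 4*sqrt(3)i, -8, 4 - 4*sqrt(3)i


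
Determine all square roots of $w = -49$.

|w| = 49, arg(w) = 180°
Root modulus = 49^(1/2) = 7
Root arguments: θ_k = (180° + 360°k)/2 for k = 0, 1, ..., 1
Roots: 7i, -7i


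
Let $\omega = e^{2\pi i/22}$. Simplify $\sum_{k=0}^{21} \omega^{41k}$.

Let ζ = ω^41 = e^(2πi·41/22). Since 22 ∤ 41, ζ ≠ 1.
Sum = Σ_{k=0}^{21} ζ^k = (ζ^22 - 1)/(ζ - 1) = (ω^{41·22} - 1)/(ζ - 1) = (1 - 1)/(ζ - 1) = 0


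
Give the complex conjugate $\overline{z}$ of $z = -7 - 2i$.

If z = a + bi, then conjugate(z) = a - bi
conjugate(-7 - 2i) = -7 + 2i


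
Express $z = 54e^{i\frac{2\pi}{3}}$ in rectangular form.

a = r cos θ = 54 * -1/2 = -27
b = r sin θ = 54 * sqrt(3)/2 = 27*sqrt(3)
z = -27 + 27*sqrt(3)i


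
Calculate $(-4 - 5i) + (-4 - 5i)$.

(-4 + (-4)) + (-5 + (-5))i = -8 - 10i


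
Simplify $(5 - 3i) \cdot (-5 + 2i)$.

(a1*a2 - b1*b2) + (a1*b2 + b1*a2)i
= (-25 - (-6)) + (10 + 15)i
= -19 + 25i


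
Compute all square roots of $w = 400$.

|w| = 400, arg(w) = 0°
Root modulus = 400^(1/2) = 20
Root arguments: θ_k = (0° + 360°k)/2 for k = 0, 1, ..., 1
Roots: 20, -20


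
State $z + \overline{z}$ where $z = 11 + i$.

z + conjugate(z) = (a + bi) + (a - bi) = 2a
= 2 * 11 = 22


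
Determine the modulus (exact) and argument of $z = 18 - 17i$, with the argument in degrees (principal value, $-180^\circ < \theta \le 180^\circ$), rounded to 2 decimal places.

|z| = sqrt(18^2 + (-17)^2) = sqrt(613)
arg(z) = arctan(b/a) = arctan(-17/18) (quadrant-adjusted) = -43.36°


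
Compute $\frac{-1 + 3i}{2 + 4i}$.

Multiply numerator and denominator by conjugate (2 - 4i):
= (-1 + 3i)(2 - 4i) / (2^2 + 4^2)
= (10 + 10i) / 20
Divide through by 10: (1 + i) / 2
= 1/2 + (1/2)i


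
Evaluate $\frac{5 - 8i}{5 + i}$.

Multiply numerator and denominator by conjugate (5 - i):
= (5 - 8i)(5 - i) / (5^2 + 1^2)
= (17 - 45i) / 26
= 17/26 - (45/26)i


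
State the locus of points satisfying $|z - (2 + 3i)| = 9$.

|z - z0| = r describes a circle centered at z0 with radius r
Here z0 = 2 + 3i and r = 9
Locus: Circle centered at (2, 3) with radius 9


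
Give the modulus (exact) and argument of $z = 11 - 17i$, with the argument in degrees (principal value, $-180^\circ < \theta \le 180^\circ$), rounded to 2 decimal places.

|z| = sqrt(11^2 + (-17)^2) = sqrt(410)
arg(z) = arctan(b/a) = arctan(-17/11) (quadrant-adjusted) = -57.09°


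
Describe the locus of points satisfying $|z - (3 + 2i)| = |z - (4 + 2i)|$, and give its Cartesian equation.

|z - z1| = |z - z2| means z is equidistant from z1 and z2,
i.e. the perpendicular bisector of the segment from (3, 2) to (4, 2) (midpoint (7/2, 2)).
With z = x + yi, square both sides:
(x - 3)^2 + (y - 2)^2 = (x - 4)^2 + (y - 2)^2
The x^2 and y^2 terms cancel: 2x + 0y = 20 - 13 = 7
Simplify: x = 7/2
Locus: Perpendicular bisector of the segment from (3, 2) to (4, 2): the line x = 7/2


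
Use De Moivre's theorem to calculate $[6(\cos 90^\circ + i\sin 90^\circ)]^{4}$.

By De Moivre: z^n = r^n(cos(nθ) + i sin(nθ))
= 6^4(cos(4*90°) + i sin(4*90°))
= 1296(cos 0° + i sin 0°)
= 1296


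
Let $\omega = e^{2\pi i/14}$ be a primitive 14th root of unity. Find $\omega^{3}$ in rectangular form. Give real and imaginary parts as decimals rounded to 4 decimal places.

ω^3 = e^(2πi·3/14) = e^(i·3π/7)
= cos(3π/7) + i sin(3π/7)
= 0.2225 + 0.9749i


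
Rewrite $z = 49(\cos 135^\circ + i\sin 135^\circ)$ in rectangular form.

a = r cos θ = 49 * -sqrt(2)/2 = -49*sqrt(2)/2
b = r sin θ = 49 * sqrt(2)/2 = 49*sqrt(2)/2
z = -49*sqrt(2)/2 + (49*sqrt(2)/2)i


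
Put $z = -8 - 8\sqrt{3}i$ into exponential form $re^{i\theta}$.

r = |z| = sqrt((-8)^2 + (-8*sqrt(3))^2) = sqrt(64 + 192) = sqrt(256) = 16
θ = arctan(b/a) = arctan(-13.8564/-8) (quadrant-adjusted) = -120° = -2π/3
z = 16e^(-i*2π/3)


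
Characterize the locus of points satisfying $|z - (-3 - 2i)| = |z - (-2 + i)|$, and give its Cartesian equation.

|z - z1| = |z - z2| means z is equidistant from z1 and z2,
i.e. the perpendicular bisector of the segment from (-3, -2) to (-2, 1) (midpoint (-5/2, -1/2)).
With z = x + yi, square both sides:
(x - (-3))^2 + (y - (-2))^2 = (x - (-2))^2 + (y - 1)^2
The x^2 and y^2 terms cancel: 2x + 6y = 5 - 13 = -8
Simplify: x + 3y = -4
Locus: Perpendicular bisector of the segment from (-3, -2) to (-2, 1): the line x + 3y = -4


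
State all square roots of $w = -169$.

|w| = 169, arg(w) = 180°
Root modulus = 169^(1/2) = 13
Root arguments: θ_k = (180° + 360°k)/2 for k = 0, 1, ..., 1
Roots: 13i, -13i


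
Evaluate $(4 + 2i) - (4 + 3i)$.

(4 - 4) + (2 - 3)i = -i


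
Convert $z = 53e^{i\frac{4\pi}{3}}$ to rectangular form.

a = r cos θ = 53 * -1/2 = -53/2
b = r sin θ = 53 * -sqrt(3)/2 = -53*sqrt(3)/2
z = -53/2 - (53*sqrt(3)/2)i


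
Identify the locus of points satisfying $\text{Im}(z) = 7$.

Im(z) = y where z = x + yi; the equation y = 7 is satisfied by all points with that y-coordinate
Locus: Horizontal line y = 7


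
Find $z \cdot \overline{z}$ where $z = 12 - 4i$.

z * conjugate(z) = |z|^2 = a^2 + b^2
= 12^2 + (-4)^2 = 160


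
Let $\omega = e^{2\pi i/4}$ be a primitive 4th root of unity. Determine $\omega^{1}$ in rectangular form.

ω^1 = e^(2πi·1/4) = e^(i·1π/2)
= cos(1π/2) + i sin(1π/2)
= i


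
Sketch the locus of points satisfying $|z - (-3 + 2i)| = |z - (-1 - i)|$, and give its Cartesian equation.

|z - z1| = |z - z2| means z is equidistant from z1 and z2,
i.e. the perpendicular bisector of the segment from (-3, 2) to (-1, -1) (midpoint (-2, 1/2)).
With z = x + yi, square both sides:
(x - (-3))^2 + (y - 2)^2 = (x - (-1))^2 + (y - (-1))^2
The x^2 and y^2 terms cancel: 4x + (-6)y = 2 - 13 = -11
Simplify: 4x - 6y = -11
Locus: Perpendicular bisector of the segment from (-3, 2) to (-1, -1): the line 4x - 6y = -11


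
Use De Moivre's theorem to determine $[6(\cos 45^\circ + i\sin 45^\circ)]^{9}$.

By De Moivre: z^n = r^n(cos(nθ) + i sin(nθ))
= 6^9(cos(9*45°) + i sin(9*45°))
= 10077696(cos 45° + i sin 45°)
= 5038848*sqrt(2) + 5038848*sqrt(2)i


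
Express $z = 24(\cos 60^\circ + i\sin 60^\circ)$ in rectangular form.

a = r cos θ = 24 * 1/2 = 12
b = r sin θ = 24 * sqrt(3)/2 = 12*sqrt(3)
z = 12 + 12*sqrt(3)i


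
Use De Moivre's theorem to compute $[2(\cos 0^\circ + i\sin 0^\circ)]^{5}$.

By De Moivre: z^n = r^n(cos(nθ) + i sin(nθ))
= 2^5(cos(5*0°) + i sin(5*0°))
= 32(cos 0° + i sin 0°)
= 32


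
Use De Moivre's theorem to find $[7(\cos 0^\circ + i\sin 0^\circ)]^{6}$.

By De Moivre: z^n = r^n(cos(nθ) + i sin(nθ))
= 7^6(cos(6*0°) + i sin(6*0°))
= 117649(cos 0° + i sin 0°)
= 117649


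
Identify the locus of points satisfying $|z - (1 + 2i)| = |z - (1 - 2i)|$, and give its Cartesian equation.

|z - z1| = |z - z2| means z is equidistant from z1 and z2,
i.e. the perpendicular bisector of the segment from (1, 2) to (1, -2) (midpoint (1, 0)).
With z = x + yi, square both sides:
(x - 1)^2 + (y - 2)^2 = (x - 1)^2 + (y - (-2))^2
The x^2 and y^2 terms cancel: 0x + (-8)y = 5 - 5 = 0
Simplify: y = 0
Locus: Perpendicular bisector of the segment from (1, 2) to (1, -2): the line y = 0


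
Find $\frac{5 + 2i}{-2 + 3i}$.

Multiply numerator and denominator by conjugate (-2 - 3i):
= (5 + 2i)(-2 - 3i) / ((-2)^2 + 3^2)
= (-4 - 19i) / 13
= -4/13 - (19/13)i


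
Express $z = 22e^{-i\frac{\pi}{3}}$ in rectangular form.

a = r cos θ = 22 * 1/2 = 11
b = r sin θ = 22 * -sqrt(3)/2 = -11*sqrt(3)
z = 11 - 11*sqrt(3)i


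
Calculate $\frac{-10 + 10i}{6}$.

Divisor is real, so divide each part by 6:
= -5/3 + (5/3)i


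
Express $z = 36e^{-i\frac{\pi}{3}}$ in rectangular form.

a = r cos θ = 36 * 1/2 = 18
b = r sin θ = 36 * -sqrt(3)/2 = -18*sqrt(3)
z = 18 - 18*sqrt(3)i


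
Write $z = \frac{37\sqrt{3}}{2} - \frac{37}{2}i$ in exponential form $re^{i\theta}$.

r = |z| = sqrt((37*sqrt(3)/2)^2 + (-37/2)^2) = sqrt(4107/4 + 1369/4) = sqrt(1369) = 37
θ = arctan(b/a) = arctan(-18.5/32.0429) (quadrant-adjusted) = -30° = -π/6
z = 37e^(-i*π/6)


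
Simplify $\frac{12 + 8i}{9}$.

Divisor is real, so divide each part by 9:
= 4/3 + (8/9)i


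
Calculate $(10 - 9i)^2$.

(a + bi)^2 = a^2 - b^2 + 2abi
= 10^2 - (-9)^2 + 2*10*(-9)i
= 19 - 180i


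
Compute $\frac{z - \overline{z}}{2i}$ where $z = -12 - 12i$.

z - conjugate(z) = 2bi
(z - conjugate(z))/(2i) = 2bi/(2i) = b = -12


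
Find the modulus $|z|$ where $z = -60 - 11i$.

|z| = sqrt(a^2 + b^2) = sqrt((-60)^2 + (-11)^2) = sqrt(3721) = 61


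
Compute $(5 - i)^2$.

(a + bi)^2 = a^2 - b^2 + 2abi
= 5^2 - (-1)^2 + 2*5*(-1)i
= 24 - 10i


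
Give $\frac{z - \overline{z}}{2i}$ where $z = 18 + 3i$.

z - conjugate(z) = 2bi
(z - conjugate(z))/(2i) = 2bi/(2i) = b = 3


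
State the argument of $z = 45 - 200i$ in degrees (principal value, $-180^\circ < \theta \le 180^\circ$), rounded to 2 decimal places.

θ = arctan(b/a) = arctan(-200/45) (quadrant-adjusted) = -77.32°


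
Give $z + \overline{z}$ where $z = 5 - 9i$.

z + conjugate(z) = (a + bi) + (a - bi) = 2a
= 2 * 5 = 10


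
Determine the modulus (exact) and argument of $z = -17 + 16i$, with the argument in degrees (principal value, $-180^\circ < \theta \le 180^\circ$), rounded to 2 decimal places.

|z| = sqrt((-17)^2 + 16^2) = sqrt(545)
arg(z) = arctan(b/a) = arctan(16/-17) (quadrant-adjusted) = 136.74°


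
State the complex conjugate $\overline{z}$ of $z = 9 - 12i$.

If z = a + bi, then conjugate(z) = a - bi
conjugate(9 - 12i) = 9 + 12i


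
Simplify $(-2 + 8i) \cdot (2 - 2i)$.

(a1*a2 - b1*b2) + (a1*b2 + b1*a2)i
= (-4 - (-16)) + (4 + 16)i
= 12 + 20i


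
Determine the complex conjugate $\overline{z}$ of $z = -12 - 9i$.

If z = a + bi, then conjugate(z) = a - bi
conjugate(-12 - 9i) = -12 + 9i


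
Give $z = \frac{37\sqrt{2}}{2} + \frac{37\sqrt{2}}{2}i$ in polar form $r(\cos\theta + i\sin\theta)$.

r = |z| = sqrt(a^2 + b^2) = sqrt((37*sqrt(2)/2)^2 + (37*sqrt(2)/2)^2) = sqrt(1369/2 + 1369/2) = sqrt(1369) = 37
θ = arctan(b/a) = arctan(26.163/26.163) (quadrant-adjusted) = 45°
z = 37(cos 45° + i sin 45°)


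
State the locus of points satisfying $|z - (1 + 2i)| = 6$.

|z - z0| = r describes a circle centered at z0 with radius r
Here z0 = 1 + 2i and r = 6
Locus: Circle centered at (1, 2) with radius 6


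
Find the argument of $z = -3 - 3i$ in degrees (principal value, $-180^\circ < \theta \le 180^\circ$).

θ = arctan(b/a) = arctan(-3/-3) (quadrant-adjusted) = -135°


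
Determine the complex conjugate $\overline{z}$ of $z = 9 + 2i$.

If z = a + bi, then conjugate(z) = a - bi
conjugate(9 + 2i) = 9 - 2i


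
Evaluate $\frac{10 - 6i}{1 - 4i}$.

Multiply numerator and denominator by conjugate (1 + 4i):
= (10 - 6i)(1 + 4i) / (1^2 + (-4)^2)
= (34 + 34i) / 17
= 2 + 2i


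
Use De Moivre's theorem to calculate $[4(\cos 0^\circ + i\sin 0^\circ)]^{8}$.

By De Moivre: z^n = r^n(cos(nθ) + i sin(nθ))
= 4^8(cos(8*0°) + i sin(8*0°))
= 65536(cos 0° + i sin 0°)
= 65536


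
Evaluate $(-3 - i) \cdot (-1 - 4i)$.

(a1*a2 - b1*b2) + (a1*b2 + b1*a2)i
= (3 - 4) + (12 + 1)i
= -1 + 13i


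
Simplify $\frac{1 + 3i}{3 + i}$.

Multiply numerator and denominator by conjugate (3 - i):
= (1 + 3i)(3 - i) / (3^2 + 1^2)
= (6 + 8i) / 10
Divide through by 2: (3 + 4i) / 5
= 3/5 + (4/5)i


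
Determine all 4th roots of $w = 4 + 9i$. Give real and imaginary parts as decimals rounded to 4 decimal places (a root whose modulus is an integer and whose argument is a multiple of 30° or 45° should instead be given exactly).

|w| = sqrt(97) ≈ 9.848858, arg(w) ≈ 66.037511°
Root modulus = sqrt(97)^(1/4) ≈ 1.771522
Root arguments: θ_k = (arg(w) + 360°k)/4 for k = 0, 1, ..., 3
Compute each root as (root modulus)(cos θ_k + i sin θ_k) using full-precision intermediates, then round to 4 decimal places.
Roots: 1.6985 + 0.5034i, -0.5034 + 1.6985i, -1.6985 - 0.5034i, 0.5034 - 1.6985i


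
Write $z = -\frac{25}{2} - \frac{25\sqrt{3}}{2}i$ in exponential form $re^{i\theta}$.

r = |z| = sqrt((-25/2)^2 + (-25*sqrt(3)/2)^2) = sqrt(625/4 + 1875/4) = sqrt(625) = 25
θ = arctan(b/a) = arctan(-21.6506/-12.5) (quadrant-adjusted) = -120° = -2π/3
z = 25e^(-i*2π/3)


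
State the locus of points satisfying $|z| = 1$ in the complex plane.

|z| = 1 means sqrt(x^2 + y^2) = 1
This is a circle of radius 1 centered at the origin


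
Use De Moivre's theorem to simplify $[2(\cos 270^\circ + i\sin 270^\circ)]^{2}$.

By De Moivre: z^n = r^n(cos(nθ) + i sin(nθ))
= 2^2(cos(2*270°) + i sin(2*270°))
= 4(cos 180° + i sin 180°)
= -4


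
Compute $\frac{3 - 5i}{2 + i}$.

Multiply numerator and denominator by conjugate (2 - i):
= (3 - 5i)(2 - i) / (2^2 + 1^2)
= (1 - 13i) / 5
= 1/5 - (13/5)i


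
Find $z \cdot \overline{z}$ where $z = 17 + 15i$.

z * conjugate(z) = |z|^2 = a^2 + b^2
= 17^2 + 15^2 = 514


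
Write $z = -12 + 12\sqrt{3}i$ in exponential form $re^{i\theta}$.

r = |z| = sqrt((-12)^2 + (12*sqrt(3))^2) = sqrt(144 + 432) = sqrt(576) = 24
θ = arctan(b/a) = arctan(20.7846/-12) (quadrant-adjusted) = 120° = 2π/3
z = 24e^(i*2π/3)


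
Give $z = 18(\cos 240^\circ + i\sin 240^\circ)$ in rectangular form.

a = r cos θ = 18 * -1/2 = -9
b = r sin θ = 18 * -sqrt(3)/2 = -9*sqrt(3)
z = -9 - 9*sqrt(3)i


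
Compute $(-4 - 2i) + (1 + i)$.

(-4 + 1) + (-2 + 1)i = -3 - i


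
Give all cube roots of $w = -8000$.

|w| = 8000, arg(w) = 180°
Root modulus = 8000^(1/3) = 20
Root arguments: θ_k = (180° + 360°k)/3 for k = 0, 1, ..., 2
Roots: 10 + 10*sqrt(3)i, -20, 10 - 10*sqrt(3)i


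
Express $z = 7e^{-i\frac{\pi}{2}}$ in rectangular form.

a = r cos θ = 7 * 0 = 0
b = r sin θ = 7 * -1 = -7
z = -7i


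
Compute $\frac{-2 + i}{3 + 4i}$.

Multiply numerator and denominator by conjugate (3 - 4i):
= (-2 + i)(3 - 4i) / (3^2 + 4^2)
= (-2 + 11i) / 25
= -2/25 + (11/25)i


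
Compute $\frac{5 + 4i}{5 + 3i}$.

Multiply numerator and denominator by conjugate (5 - 3i):
= (5 + 4i)(5 - 3i) / (5^2 + 3^2)
= (37 + 5i) / 34
= 37/34 + (5/34)i


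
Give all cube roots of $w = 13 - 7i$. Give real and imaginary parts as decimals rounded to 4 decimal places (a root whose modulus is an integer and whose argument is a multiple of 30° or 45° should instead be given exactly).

|w| = sqrt(218) ≈ 14.764823, arg(w) ≈ 331.699244°
Root modulus = sqrt(218)^(1/3) ≈ 2.453255
Root arguments: θ_k = (arg(w) + 360°k)/3 for k = 0, 1, ..., 2
Compute each root as (root modulus)(cos θ_k + i sin θ_k) using full-precision intermediates, then round to 4 decimal places.
Roots: -0.8618 + 2.2969i, -1.5583 - 1.8948i, 2.4201 - 0.4021i


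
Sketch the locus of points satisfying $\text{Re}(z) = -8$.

Re(z) = x where z = x + yi; the equation x = -8 is satisfied by all points with that x-coordinate
Locus: Vertical line x = -8


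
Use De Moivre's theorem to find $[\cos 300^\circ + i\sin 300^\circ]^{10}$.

By De Moivre: z^n = r^n(cos(nθ) + i sin(nθ))
= 1^10(cos(10*300°) + i sin(10*300°))
= 1(cos 120° + i sin 120°)
= -1/2 + (sqrt(3)/2)i


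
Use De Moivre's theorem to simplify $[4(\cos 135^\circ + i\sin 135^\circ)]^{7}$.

By De Moivre: z^n = r^n(cos(nθ) + i sin(nθ))
= 4^7(cos(7*135°) + i sin(7*135°))
= 16384(cos 225° + i sin 225°)
= -8192*sqrt(2) - 8192*sqrt(2)i


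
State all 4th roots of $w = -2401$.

|w| = 2401, arg(w) = 180°
Root modulus = 2401^(1/4) = 7
Root arguments: θ_k = (180° + 360°k)/4 for k = 0, 1, ..., 3
Roots: 7*sqrt(2)/2 + (7*sqrt(2)/2)i, -7*sqrt(2)/2 + (7*sqrt(2)/2)i, -7*sqrt(2)/2 - (7*sqrt(2)/2)i, 7*sqrt(2)/2 - (7*sqrt(2)/2)i


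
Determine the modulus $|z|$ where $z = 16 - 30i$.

|z| = sqrt(a^2 + b^2) = sqrt(16^2 + (-30)^2) = sqrt(1156) = 34


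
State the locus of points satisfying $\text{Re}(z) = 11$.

Re(z) = x where z = x + yi; the equation x = 11 is satisfied by all points with that x-coordinate
Locus: Vertical line x = 11


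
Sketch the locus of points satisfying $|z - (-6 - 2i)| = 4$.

|z - z0| = r describes a circle centered at z0 with radius r
Here z0 = -6 - 2i and r = 4
Locus: Circle centered at (-6, -2) with radius 4


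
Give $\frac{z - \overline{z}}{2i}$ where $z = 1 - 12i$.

z - conjugate(z) = 2bi
(z - conjugate(z))/(2i) = 2bi/(2i) = b = -12


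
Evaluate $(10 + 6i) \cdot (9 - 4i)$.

(a1*a2 - b1*b2) + (a1*b2 + b1*a2)i
= (90 - (-24)) + (-40 + 54)i
= 114 + 14i


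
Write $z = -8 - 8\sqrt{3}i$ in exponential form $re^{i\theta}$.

r = |z| = sqrt((-8)^2 + (-8*sqrt(3))^2) = sqrt(64 + 192) = sqrt(256) = 16
θ = arctan(b/a) = arctan(-13.8564/-8) (quadrant-adjusted) = -120° = -2π/3
z = 16e^(-i*2π/3)


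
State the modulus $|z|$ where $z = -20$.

|z| = sqrt(a^2 + b^2) = sqrt((-20)^2 + 0^2) = sqrt(400) = 20


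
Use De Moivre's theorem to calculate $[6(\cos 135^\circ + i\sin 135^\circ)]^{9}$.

By De Moivre: z^n = r^n(cos(nθ) + i sin(nθ))
= 6^9(cos(9*135°) + i sin(9*135°))
= 10077696(cos 135° + i sin 135°)
= -5038848*sqrt(2) + 5038848*sqrt(2)i


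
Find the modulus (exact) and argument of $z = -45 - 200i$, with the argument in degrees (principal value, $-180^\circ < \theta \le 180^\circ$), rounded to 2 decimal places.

|z| = sqrt((-45)^2 + (-200)^2) = 205
arg(z) = arctan(b/a) = arctan(-200/-45) (quadrant-adjusted) = -102.68°


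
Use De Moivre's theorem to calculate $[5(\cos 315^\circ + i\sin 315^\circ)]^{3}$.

By De Moivre: z^n = r^n(cos(nθ) + i sin(nθ))
= 5^3(cos(3*315°) + i sin(3*315°))
= 125(cos 225° + i sin 225°)
= -125*sqrt(2)/2 - (125*sqrt(2)/2)i
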